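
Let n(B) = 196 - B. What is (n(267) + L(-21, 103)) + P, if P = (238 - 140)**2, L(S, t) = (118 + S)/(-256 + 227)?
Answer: 276360/29 ≈ 9529.7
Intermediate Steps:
L(S, t) = -118/29 - S/29 (L(S, t) = (118 + S)/(-29) = (118 + S)*(-1/29) = -118/29 - S/29)
P = 9604 (P = 98**2 = 9604)
(n(267) + L(-21, 103)) + P = ((196 - 1*267) + (-118/29 - 1/29*(-21))) + 9604 = ((196 - 267) + (-118/29 + 21/29)) + 9604 = (-71 - 97/29) + 9604 = -2156/29 + 9604 = 276360/29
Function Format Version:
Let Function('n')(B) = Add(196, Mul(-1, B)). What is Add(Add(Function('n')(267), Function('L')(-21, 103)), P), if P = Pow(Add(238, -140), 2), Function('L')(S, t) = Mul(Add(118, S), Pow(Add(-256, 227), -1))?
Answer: Rational(276360, 29) ≈ 9529.7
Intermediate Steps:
Function('L')(S, t) = Add(Rational(-118, 29), Mul(Rational(-1, 29), S)) (Function('L')(S, t) = Mul(Add(118, S), Pow(-29, -1)) = Mul(Add(118, S), Rational(-1, 29)) = Add(Rational(-118, 29), Mul(Rational(-1, 29), S)))
P = 9604 (P = Pow(98, 2) = 9604)
Add(Add(Function('n')(267), Function('L')(-21, 103)), P) = Add(Add(Add(196, Mul(-1, 267)), Add(Rational(-118, 29), Mul(Rational(-1, 29), -21))), 9604) = Add(Add(Add(196, -267), Add(Rational(-118, 29), Rational(21, 29))), 9604) = Add(Add(-71, Rational(-97, 29)), 9604) = Add(Rational(-2156, 29), 9604) = Rational(276360, 29)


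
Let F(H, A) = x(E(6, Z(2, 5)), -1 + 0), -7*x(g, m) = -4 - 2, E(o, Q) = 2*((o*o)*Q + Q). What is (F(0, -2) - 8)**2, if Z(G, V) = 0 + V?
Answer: 2500/49 ≈ 51.020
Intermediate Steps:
Z(G, V) = V
E(o, Q) = 2*Q + 2*Q*o**2 (E(o, Q) = 2*(o**2*Q + Q) = 2*(Q*o**2 + Q) = 2*(Q + Q*o**2) = 2*Q + 2*Q*o**2)
x(g, m) = 6/7 (x(g, m) = -(-4 - 2)/7 = -1/7*(-6) = 6/7)
F(H, A) = 6/7
(F(0, -2) - 8)**2 = (6/7 - 8)**2 = (-50/7)**2 = 2500/49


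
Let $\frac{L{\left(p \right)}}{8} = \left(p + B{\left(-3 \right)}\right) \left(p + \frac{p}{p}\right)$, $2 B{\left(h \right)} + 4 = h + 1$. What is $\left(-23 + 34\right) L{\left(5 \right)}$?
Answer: $1056$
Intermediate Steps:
$B{\left(h \right)} = - \frac{3}{2} + \frac{h}{2}$ ($B{\left(h \right)} = -2 + \frac{h + 1}{2} = -2 + \frac{1 + h}{2} = -2 + \left(\frac{1}{2} + \frac{h}{2}\right) = - \frac{3}{2} + \frac{h}{2}$)
$L{\left(p \right)} = 8 \left(1 + p\right) \left(-3 + p\right)$ ($L{\left(p \right)} = 8 \left(p + \left(- \frac{3}{2} + \frac{1}{2} \left(-3\right)\right)\right) \left(p + \frac{p}{p}\right) = 8 \left(p - 3\right) \left(p + 1\right) = 8 \left(p - 3\right) \left(1 + p\right) = 8 \left(-3 + p\right) \left(1 + p\right) = 8 \left(1 + p\right) \left(-3 + p\right)$)
$\left(-23 + 34\right) L{\left(5 \right)} = \left(-23 + 34\right) \left(-24 - 80 + 8 \cdot 5^{2}\right) = 11 \left(-24 - 80 + 8 \cdot 25\right) = 11 \left(-24 - 80 + 200\right) = 11 \cdot 96 = 1056$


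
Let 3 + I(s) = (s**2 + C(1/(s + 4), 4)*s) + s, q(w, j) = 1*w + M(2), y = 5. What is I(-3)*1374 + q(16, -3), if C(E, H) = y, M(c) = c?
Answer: -16470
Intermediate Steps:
C(E, H) = 5
q(w, j) = 2 + w (q(w, j) = 1*w + 2 = w + 2 = 2 + w)
I(s) = -3 + s**2 + 6*s (I(s) = -3 + ((s**2 + 5*s) + s) = -3 + (s**2 + 6*s) = -3 + s**2 + 6*s)
I(-3)*1374 + q(16, -3) = (-3 + (-3)**2 + 6*(-3))*1374 + (2 + 16) = (-3 + 9 - 18)*1374 + 18 = -12*1374 + 18 = -16488 + 18 = -16470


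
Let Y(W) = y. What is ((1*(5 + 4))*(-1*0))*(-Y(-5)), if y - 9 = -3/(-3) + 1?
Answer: 0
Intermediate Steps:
y = 11 (y = 9 + (-3/(-3) + 1) = 9 + (-3*(-1/3) + 1) = 9 + (1 + 1) = 9 + 2 = 11)
Y(W) = 11
((1*(5 + 4))*(-1*0))*(-Y(-5)) = ((1*(5 + 4))*(-1*0))*(-1*11) = ((1*9)*0)*(-11) = (9*0)*(-11) = 0*(-11) = 0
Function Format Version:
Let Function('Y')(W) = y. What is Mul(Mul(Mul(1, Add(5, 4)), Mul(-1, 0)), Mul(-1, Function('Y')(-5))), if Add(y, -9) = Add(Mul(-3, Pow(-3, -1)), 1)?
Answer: 0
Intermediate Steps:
y = 11 (y = Add(9, Add(Mul(-3, Pow(-3, -1)), 1)) = Add(9, Add(Mul(-3, Rational(-1, 3)), 1)) = Add(9, Add(1, 1)) = Add(9, 2) = 11)
Function('Y')(W) = 11
Mul(Mul(Mul(1, Add(5, 4)), Mul(-1, 0)), Mul(-1, Function('Y')(-5))) = Mul(Mul(Mul(1, Add(5, 4)), Mul(-1, 0)), Mul(-1, 11)) = Mul(Mul(Mul(1, 9), 0), -11) = Mul(Mul(9, 0), -11) = Mul(0, -11) = 0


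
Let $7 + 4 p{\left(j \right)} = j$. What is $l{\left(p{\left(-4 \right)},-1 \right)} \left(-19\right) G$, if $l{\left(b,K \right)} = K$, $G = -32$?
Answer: $-608$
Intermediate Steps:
$p{\left(j \right)} = - \frac{7}{4} + \frac{j}{4}$
$l{\left(p{\left(-4 \right)},-1 \right)} \left(-19\right) G = \left(-1\right) \left(-19\right) \left(-32\right) = 19 \left(-32\right) = -608$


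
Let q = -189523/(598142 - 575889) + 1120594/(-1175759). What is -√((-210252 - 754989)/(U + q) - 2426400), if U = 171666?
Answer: -3*I*√5438201719943037146542691565055166589/4491249783573743 ≈ -1557.7*I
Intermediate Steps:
q = -247769951239/26164165027 (q = -189523/22253 + 1120594*(-1/1175759) = -189523*1/22253 - 1120594/1175759 = -189523/22253 - 1120594/1175759 = -247769951239/26164165027 ≈ -9.4698)
-√((-210252 - 754989)/(U + q) - 2426400) = -√((-210252 - 754989)/(171666 - 247769951239/26164165027) - 2426400) = -√(-965241/4491249783573743/26164165027 - 2426400) = -√(-965241*26164165027/4491249783573743 - 2426400) = -√(-25254724814826507/4491249783573743 - 2426400) = -√(-10897593729588144841707/4491249783573743) = -3*I*√5438201719943037146542691565055166589/4491249783573743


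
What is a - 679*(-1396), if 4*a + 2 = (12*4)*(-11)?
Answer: 1895503/2 ≈ 9.4775e+5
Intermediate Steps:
a = -265/2 (a = -½ + ((12*4)*(-11))/4 = -½ + (48*(-11))/4 = -½ + (¼)*(-528) = -½ - 132 = -265/2 ≈ -132.50)
a - 679*(-1396) = -265/2 - 679*(-1396) = -265/2 + 947884 = 1895503/2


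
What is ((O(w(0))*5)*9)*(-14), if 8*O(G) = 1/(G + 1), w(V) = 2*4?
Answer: -35/4 ≈ -8.7500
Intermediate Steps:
w(V) = 8
O(G) = 1/(8*(1 + G)) (O(G) = 1/(8*(G + 1)) = 1/(8*(1 + G)))
((O(w(0))*5)*9)*(-14) = (((1/(8*(1 + 8)))*5)*9)*(-14) = ((((1/8)/9)*5)*9)*(-14) = ((((1/8)*(1/9))*5)*9)*(-14) = (((1/72)*5)*9)*(-14) = ((5/72)*9)*(-14) = (5/8)*(-14) = -35/4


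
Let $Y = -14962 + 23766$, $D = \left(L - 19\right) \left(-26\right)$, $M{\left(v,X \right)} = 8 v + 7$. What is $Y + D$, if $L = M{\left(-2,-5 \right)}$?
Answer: $9532$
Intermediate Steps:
$M{\left(v,X \right)} = 7 + 8 v$
$L = -9$ ($L = 7 + 8 \left(-2\right) = 7 - 16 = -9$)
$D = 728$ ($D = \left(-9 - 19\right) \left(-26\right) = \left(-28\right) \left(-26\right) = 728$)
$Y = 8804$
$Y + D = 8804 + 728 = 9532$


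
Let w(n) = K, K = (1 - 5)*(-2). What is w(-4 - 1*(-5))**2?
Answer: 64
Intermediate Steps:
K = 8 (K = -4*(-2) = 8)
w(n) = 8
w(-4 - 1*(-5))**2 = 8**2 = 64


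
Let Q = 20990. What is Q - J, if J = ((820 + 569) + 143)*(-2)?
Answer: 24054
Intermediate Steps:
J = -3064 (J = (1389 + 143)*(-2) = 1532*(-2) = -3064)
Q - J = 20990 - 1*(-3064) = 20990 + 3064 = 24054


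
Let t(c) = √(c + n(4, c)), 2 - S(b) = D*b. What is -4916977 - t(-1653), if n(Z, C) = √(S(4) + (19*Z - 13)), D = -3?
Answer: -4916977 - I*√(1653 - √77) ≈ -4.917e+6 - 40.549*I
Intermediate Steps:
S(b) = 2 + 3*b (S(b) = 2 - (-3)*b = 2 + 3*b)
n(Z, C) = √(1 + 19*Z) (n(Z, C) = √((2 + 3*4) + (19*Z - 13)) = √((2 + 12) + (-13 + 19*Z)) = √(14 + (-13 + 19*Z)) = √(1 + 19*Z))
t(c) = √(c + √77) (t(c) = √(c + √(1 + 19*4)) = √(c + √(1 + 76)) = √(c + √77))
-4916977 - t(-1653) = -4916977 - √(-1653 + √77)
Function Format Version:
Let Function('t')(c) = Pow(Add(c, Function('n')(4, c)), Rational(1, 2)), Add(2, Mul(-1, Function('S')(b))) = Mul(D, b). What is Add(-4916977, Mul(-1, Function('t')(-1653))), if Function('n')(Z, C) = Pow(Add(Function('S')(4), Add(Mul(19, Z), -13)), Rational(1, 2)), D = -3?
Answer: Add(-4916977, Mul(-1, I, Pow(Add(1653, Mul(-1, Pow(77, Rational(1, 2)))), Rational(1, 2)))) ≈ Add(-4.9170e+6, Mul(-40.549, I))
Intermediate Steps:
Function('S')(b) = Add(2, Mul(3, b)) (Function('S')(b) = Add(2, Mul(-1, Mul(-3, b))) = Add(2, Mul(3, b)))
Function('n')(Z, C) = Pow(Add(1, Mul(19, Z)), Rational(1, 2)) (Function('n')(Z, C) = Pow(Add(Add(2, Mul(3, 4)), Add(Mul(19, Z), -13)), Rational(1, 2)) = Pow(Add(Add(2, 12), Add(-13, Mul(19, Z))), Rational(1, 2)) = Pow(Add(14, Add(-13, Mul(19, Z))), Rational(1, 2)) = Pow(Add(1, Mul(19, Z)), Rational(1, 2)))
Function('t')(c) = Pow(Add(c, Pow(77, Rational(1, 2))), Rational(1, 2)) (Function('t')(c) = Pow(Add(c, Pow(Add(1, Mul(19, 4)), Rational(1, 2))), Rational(1, 2)) = Pow(Add(c, Pow(Add(1, 76), Rational(1, 2))), Rational(1, 2)) = Pow(Add(c, Pow(77, Rational(1, 2))), Rational(1, 2)))
Add(-4916977, Mul(-1, Function('t')(-1653))) = Add(-4916977, Mul(-1, Pow(Add(-1653, Pow(77, Rational(1, 2))), Rational(1, 2))))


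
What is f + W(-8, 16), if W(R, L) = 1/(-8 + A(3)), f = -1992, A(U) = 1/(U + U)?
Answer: -93630/47 ≈ -1992.1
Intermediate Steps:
A(U) = 1/(2*U)
W(R, L) = -6/47 (W(R, L) = 1/(-8 + (½)/3) = 1/(-8 + (½)*(⅓)) = 1/(-8 + ⅙) = 1/(-47/6) = -6/47)
f + W(-8, 16) = -1992 - 6/47 = -93630/47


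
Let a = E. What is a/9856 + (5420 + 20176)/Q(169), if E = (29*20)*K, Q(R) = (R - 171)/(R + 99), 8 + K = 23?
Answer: -8451182721/2464 ≈ -3.4299e+6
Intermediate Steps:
K = 15 (K = -8 + 23 = 15)
Q(R) = (-171 + R)/(99 + R)
E = 8700 (E = (29*20)*15 = 580*15 = 8700)
a = 8700
a/9856 + (5420 + 20176)/Q(169) = 8700/9856 + (5420 + 20176)/(((-171 + 169)/(99 + 169))) = 8700*(1/9856) + 25596/((-2/268)) = 2175/2464 + 25596/(((1/268)*(-2))) = 2175/2464 + 25596/(-1/134) = 2175/2464 + 25596*(-134) = 2175/2464 - 3429864 = -8451182721/2464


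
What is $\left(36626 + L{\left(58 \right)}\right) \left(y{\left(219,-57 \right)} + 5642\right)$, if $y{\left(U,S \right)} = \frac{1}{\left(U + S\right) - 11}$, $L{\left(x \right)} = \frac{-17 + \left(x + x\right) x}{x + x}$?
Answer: $\frac{3625296050361}{17516} \approx 2.0697 \cdot 10^{8}$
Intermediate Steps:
$L{\left(x \right)} = \frac{-17 + 2 x^{2}}{2 x}$ ($L{\left(x \right)} = \frac{-17 + 2 x x}{2 x} = \left(-17 + 2 x^{2}\right) \frac{1}{2 x} = \frac{-17 + 2 x^{2}}{2 x}$)
$y{\left(U,S \right)} = \frac{1}{-11 + S + U}$ ($y{\left(U,S \right)} = \frac{1}{\left(S + U\right) - 11} = \frac{1}{-11 + S + U}$)
$\left(36626 + L{\left(58 \right)}\right) \left(y{\left(219,-57 \right)} + 5642\right) = \left(36626 + \left(58 - \frac{17}{2 \cdot 58}\right)\right) \left(\frac{1}{-11 - 57 + 219} + 5642\right) = \left(36626 + \left(58 - \frac{17}{116}\right)\right) \left(\frac{1}{151} + 5642\right) = \left(36626 + \frac{6711}{116}\right) \frac{851943}{151} = \frac{4255327}{116} \cdot \frac{851943}{151} = \frac{3625296050361}{17516}$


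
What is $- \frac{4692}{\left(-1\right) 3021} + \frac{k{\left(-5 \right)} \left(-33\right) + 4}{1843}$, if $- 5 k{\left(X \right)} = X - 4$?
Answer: $\frac{743859}{488395} \approx 1.5231$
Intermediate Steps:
$k{\left(X \right)} = \frac{4}{5} - \frac{X}{5}$ ($k{\left(X \right)} = - \frac{X - 4}{5} = - \frac{-4 + X}{5} = \frac{4}{5} - \frac{X}{5}$)
$- \frac{4692}{\left(-1\right) 3021} + \frac{k{\left(-5 \right)} \left(-33\right) + 4}{1843} = - \frac{4692}{\left(-1\right) 3021} + \frac{\left(\frac{4}{5} - -1\right) \left(-33\right) + 4}{1843} = - \frac{4692}{-3021} + \left(\left(\frac{4}{5} + 1\right) \left(-33\right) + 4\right) \frac{1}{1843} = \left(-4692\right) \left(- \frac{1}{3021}\right) + \left(\frac{9}{5} \left(-33\right) + 4\right) \frac{1}{1843} = \frac{1564}{1007} + \left(- \frac{297}{5} + 4\right) \frac{1}{1843} = \frac{1564}{1007} - \frac{277}{9215} = \frac{743859}{488395}$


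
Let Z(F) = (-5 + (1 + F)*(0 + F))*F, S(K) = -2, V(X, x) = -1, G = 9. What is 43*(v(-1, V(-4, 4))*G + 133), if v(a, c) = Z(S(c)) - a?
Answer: 8428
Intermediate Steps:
Z(F) = F*(-5 + F*(1 + F)) (Z(F) = (-5 + (1 + F)*F)*F = (-5 + F*(1 + F))*F = F*(-5 + F*(1 + F)))
v(a, c) = 6 - a (v(a, c) = -2*(-5 - 2 + (-2)²) - a = -2*(-5 - 2 + 4) - a = -2*(-3) - a = 6 - a)
43*(v(-1, V(-4, 4))*G + 133) = 43*((6 - 1*(-1))*9 + 133) = 43*((6 + 1)*9 + 133) = 43*(7*9 + 133) = 43*(63 + 133) = 43*196 = 8428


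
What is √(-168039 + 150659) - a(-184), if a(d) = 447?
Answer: -447 + 2*I*√4345 ≈ -447.0 + 131.83*I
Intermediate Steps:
√(-168039 + 150659) - a(-184) = √(-168039 + 150659) - 1*447 = √(-17380) - 447 = 2*I*√4345 - 447 = -447 + 2*I*√4345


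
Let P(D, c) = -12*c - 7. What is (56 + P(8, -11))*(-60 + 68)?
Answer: 1448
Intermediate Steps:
P(D, c) = -7 - 12*c
(56 + P(8, -11))*(-60 + 68) = (56 + (-7 - 12*(-11)))*(-60 + 68) = (56 + (-7 + 132))*8 = (56 + 125)*8 = 181*8 = 1448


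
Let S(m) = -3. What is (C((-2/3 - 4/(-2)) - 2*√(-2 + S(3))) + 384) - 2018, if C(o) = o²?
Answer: -14870/9 - 16*I*√5/3 ≈ -1652.2 - 11.926*I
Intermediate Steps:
(C((-2/3 - 4/(-2)) - 2*√(-2 + S(3))) + 384) - 2018 = (((-2/3 - 4/(-2)) - 2*√(-2 - 3))² + 384) - 2018 = (((-2*⅓ - 4*(-½)) - 2*I*√5)² + 384) - 2018 = (((-⅔ + 2) - 2*I*√5)² + 384) - 2018 = ((4/3 - 2*I*√5)² + 384) - 2018 = (384 + (4/3 - 2*I*√5)²) - 2018 = -1634 + (4/3 - 2*I*√5)²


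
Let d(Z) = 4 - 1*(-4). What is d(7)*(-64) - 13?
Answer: -525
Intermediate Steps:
d(Z) = 8 (d(Z) = 4 + 4 = 8)
d(7)*(-64) - 13 = 8*(-64) - 13 = -512 - 13 = -525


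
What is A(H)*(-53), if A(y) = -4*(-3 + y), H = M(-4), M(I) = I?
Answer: -1484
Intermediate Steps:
H = -4
A(y) = 12 - 4*y
A(H)*(-53) = (12 - 4*(-4))*(-53) = (12 + 16)*(-53) = 28*(-53) = -1484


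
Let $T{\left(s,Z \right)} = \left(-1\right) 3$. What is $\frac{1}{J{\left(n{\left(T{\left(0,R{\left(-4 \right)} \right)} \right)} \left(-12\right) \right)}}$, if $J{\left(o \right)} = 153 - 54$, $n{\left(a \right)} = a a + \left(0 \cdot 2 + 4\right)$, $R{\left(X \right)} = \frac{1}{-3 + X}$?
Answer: $\frac{1}{99} \approx 0.010101$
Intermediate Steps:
$T{\left(s,Z \right)} = -3$
$n{\left(a \right)} = 4 + a^{2}$ ($n{\left(a \right)} = a^{2} + \left(0 + 4\right) = a^{2} + 4 = 4 + a^{2}$)
$J{\left(o \right)} = 99$
$\frac{1}{J{\left(n{\left(T{\left(0,R{\left(-4 \right)} \right)} \right)} \left(-12\right) \right)}} = \frac{1}{99}$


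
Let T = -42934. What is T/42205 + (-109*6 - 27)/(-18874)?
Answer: -781594711/796577170 ≈ -0.98119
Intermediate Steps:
T/42205 + (-109*6 - 27)/(-18874) = -42934/42205 + (-109*6 - 27)/(-18874) = -42934*1/42205 + (-654 - 27)*(-1/18874) = -42934/42205 - 681*(-1/18874) = -42934/42205 + 681/18874 = -781594711/796577170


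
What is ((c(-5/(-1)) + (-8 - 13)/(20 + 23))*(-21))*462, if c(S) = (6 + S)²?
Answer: -50275764/43 ≈ -1.1692e+6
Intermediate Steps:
((c(-5/(-1)) + (-8 - 13)/(20 + 23))*(-21))*462 = (((6 - 5/(-1))² + (-8 - 13)/(20 + 23))*(-21))*462 = (((6 - 5*(-1))² - 21/43)*(-21))*462 = (((6 + 5)² - 21*1/43)*(-21))*462 = ((11² - 21/43)*(-21))*462 = ((121 - 21/43)*(-21))*462 = ((5182/43)*(-21))*462 = -108822/43*462 = -50275764/43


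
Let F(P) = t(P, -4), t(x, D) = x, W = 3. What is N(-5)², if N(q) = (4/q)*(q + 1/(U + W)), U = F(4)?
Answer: 18496/1225 ≈ 15.099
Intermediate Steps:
F(P) = P
U = 4
N(q) = 4*(⅐ + q)/q (N(q) = (4/q)*(q + 1/(4 + 3)) = (4/q)*(q + 1/7) = (4/q)*(q + ⅐) = (4/q)*(⅐ + q) = 4*(⅐ + q)/q)
N(-5)² = (4 + (4/7)/(-5))² = (4 + (4/7)*(-⅕))² = (4 - 4/35)² = (136/35)² = 18496/1225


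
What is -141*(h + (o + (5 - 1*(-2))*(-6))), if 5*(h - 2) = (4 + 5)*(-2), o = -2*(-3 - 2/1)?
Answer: 23688/5 ≈ 4737.6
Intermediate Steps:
o = 10 (o = -2*(-3 - 2*1) = -2*(-3 - 2) = -2*(-5) = 10)
h = -8/5 (h = 2 + ((4 + 5)*(-2))/5 = 2 + (9*(-2))/5 = 2 + (⅕)*(-18) = 2 - 18/5 = -8/5 ≈ -1.6000)
-141*(h + (o + (5 - 1*(-2))*(-6))) = -141*(-8/5 + (10 + (5 - 1*(-2))*(-6))) = -141*(-8/5 + (10 + (5 + 2)*(-6))) = -141*(-8/5 + (10 + 7*(-6))) = -141*(-8/5 + (10 - 42)) = -141*(-8/5 - 32) = -141*(-168/5) = 23688/5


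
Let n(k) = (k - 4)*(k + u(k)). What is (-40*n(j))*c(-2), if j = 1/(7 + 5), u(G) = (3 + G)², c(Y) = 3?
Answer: 324535/72 ≈ 4507.4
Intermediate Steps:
j = 1/12 ≈ 0.083333
n(k) = (-4 + k)*(k + (3 + k)²) (n(k) = (k - 4)*(k + (3 + k)²) = (-4 + k)*(k + (3 + k)²))
(-40*n(j))*c(-2) = -40*(-36 + (1/12)³ - 19*1/12 + 3*(1/12)²)*3 = -40*(-36 + 1/1728 - 19/12 + 3*(1/144))*3 = -40*(-36 + 1/1728 - 19/12 + 1/48)*3 = -40*(-64907/1728)*3 = (324535/216)*3 = 324535/72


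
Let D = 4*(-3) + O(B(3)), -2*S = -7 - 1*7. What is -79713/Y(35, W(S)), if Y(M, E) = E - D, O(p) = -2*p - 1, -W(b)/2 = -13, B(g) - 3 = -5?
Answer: -79713/35 ≈ -2277.5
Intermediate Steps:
B(g) = -2 (B(g) = 3 - 5 = -2)
S = 7 (S = -(-7 - 1*7)/2 = -(-7 - 7)/2 = -1/2*(-14) = 7)
W(b) = 26 (W(b) = -2*(-13) = 26)
O(p) = -1 - 2*p
D = -9 (D = 4*(-3) + (-1 - 2*(-2)) = -12 + (-1 + 4) = -12 + 3 = -9)
Y(M, E) = 9 + E (Y(M, E) = E - 1*(-9) = E + 9 = 9 + E)
-79713/Y(35, W(S)) = -79713/(9 + 26) = -79713/35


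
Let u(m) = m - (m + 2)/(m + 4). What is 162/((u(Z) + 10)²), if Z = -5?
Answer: 81/2 ≈ 40.500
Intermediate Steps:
u(m) = m - (2 + m)/(4 + m)
162/((u(Z) + 10)²) = 162/(((-2 + (-5)² + 3*(-5))/(4 - 5) + 10)²) = 162/(((-2 + 25 - 15)/(-1) + 10)²) = 162/((-1*8 + 10)²) = 162/((-8 + 10)²) = 162/(2²) = 162/4 = 162*(¼) = 81/2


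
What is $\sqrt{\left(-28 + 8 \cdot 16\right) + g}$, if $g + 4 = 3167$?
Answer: $\sqrt{3263} \approx 57.123$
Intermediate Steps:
$g = 3163$ ($g = -4 + 3167 = 3163$)
$\sqrt{\left(-28 + 8 \cdot 16\right) + g} = \sqrt{\left(-28 + 8 \cdot 16\right) + 3163} = \sqrt{\left(-28 + 128\right) + 3163} = \sqrt{100 + 3163} = \sqrt{3263}$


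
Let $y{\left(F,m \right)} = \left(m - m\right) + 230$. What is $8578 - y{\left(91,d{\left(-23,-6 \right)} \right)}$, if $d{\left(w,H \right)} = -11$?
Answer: $8348$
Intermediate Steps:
$y{\left(F,m \right)} = 230$ ($y{\left(F,m \right)} = 0 + 230 = 230$)
$8578 - y{\left(91,d{\left(-23,-6 \right)} \right)} = 8578 - 230 = 8348$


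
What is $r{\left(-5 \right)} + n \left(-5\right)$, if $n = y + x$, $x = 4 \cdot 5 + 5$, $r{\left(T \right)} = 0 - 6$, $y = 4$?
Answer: $-151$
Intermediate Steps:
$r{\left(T \right)} = -6$
$x = 25$ ($x = 20 + 5 = 25$)
$n = 29$ ($n = 4 + 25 = 29$)
$r{\left(-5 \right)} + n \left(-5\right) = -6 + 29 \left(-5\right) = -6 - 145 = -151$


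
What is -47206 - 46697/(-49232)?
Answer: -2323999095/49232 ≈ -47205.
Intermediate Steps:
-47206 - 46697/(-49232) = -47206 - 46697*(-1)/49232 = -47206 - 1*(-46697/49232) = -47206 + 46697/49232 = -2323999095/49232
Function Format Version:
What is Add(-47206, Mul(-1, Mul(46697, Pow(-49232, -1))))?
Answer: Rational(-2323999095, 49232) ≈ -47205.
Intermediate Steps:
Add(-47206, Mul(-1, Mul(46697, Pow(-49232, -1)))) = Add(-47206, Mul(-1, Mul(46697, Rational(-1, 49232)))) = Add(-47206, Mul(-1, Rational(-46697, 49232))) = Add(-47206, Rational(46697, 49232)) = Rational(-2323999095, 49232)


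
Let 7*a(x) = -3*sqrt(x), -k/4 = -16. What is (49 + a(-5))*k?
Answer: 3136 - 192*I*sqrt(5)/7 ≈ 3136.0 - 61.332*I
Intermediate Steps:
k = 64 (k = -4*(-16) = 64)
a(x) = -3*sqrt(x)/7 (a(x) = (-3*sqrt(x))/7 = -3*sqrt(x)/7)
(49 + a(-5))*k = (49 - 3*I*sqrt(5)/7)*64 = 3136 - 192*I*sqrt(5)/7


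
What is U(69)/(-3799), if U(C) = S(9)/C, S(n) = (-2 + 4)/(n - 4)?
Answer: -2/1310655 ≈ -1.5260e-6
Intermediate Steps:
S(n) = 2/(-4 + n)
U(C) = 2/(5*C) (U(C) = (2/(-4 + 9))/C = (2/5)/C = (2*(⅕))/C = 2/(5*C))
U(69)/(-3799) = ((⅖)/69)/(-3799) = ((⅖)*(1/69))*(-1/3799) = (2/345)*(-1/3799) = -2/1310655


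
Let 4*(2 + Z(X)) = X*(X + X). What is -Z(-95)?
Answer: -9021/2 ≈ -4510.5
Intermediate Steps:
Z(X) = -2 + X**2/2 (Z(X) = -2 + (X*(X + X))/4 = -2 + (X*(2*X))/4 = -2 + (2*X**2)/4 = -2 + X**2/2)
-Z(-95) = -(-2 + (1/2)*(-95)**2) = -(-2 + (1/2)*9025) = -(-2 + 9025/2) = -1*9021/2 = -9021/2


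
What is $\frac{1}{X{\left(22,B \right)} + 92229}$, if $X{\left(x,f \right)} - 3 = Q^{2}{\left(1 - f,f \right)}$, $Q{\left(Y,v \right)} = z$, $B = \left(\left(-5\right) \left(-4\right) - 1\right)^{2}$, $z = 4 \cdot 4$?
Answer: $\frac{1}{92488} \approx 1.0812 \cdot 10^{-5}$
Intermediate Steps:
$z = 16$
$B = 361$ ($B = \left(20 - 1\right)^{2} = 19^{2} = 361$)
$Q{\left(Y,v \right)} = 16$
$X{\left(x,f \right)} = 259$ ($X{\left(x,f \right)} = 3 + 16^{2} = 3 + 256 = 259$)
$\frac{1}{X{\left(22,B \right)} + 92229} = \frac{1}{259 + 92229} = \frac{1}{92488}$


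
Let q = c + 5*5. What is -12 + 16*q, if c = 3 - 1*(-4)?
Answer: 500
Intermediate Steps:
c = 7 (c = 3 + 4 = 7)
q = 32 (q = 7 + 5*5 = 7 + 25 = 32)
-12 + 16*q = -12 + 16*32 = -12 + 512 = 500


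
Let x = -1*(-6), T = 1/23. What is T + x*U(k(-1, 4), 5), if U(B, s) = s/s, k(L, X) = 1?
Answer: 139/23 ≈ 6.0435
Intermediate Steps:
U(B, s) = 1
T = 1/23 ≈ 0.043478
x = 6
T + x*U(k(-1, 4), 5) = 1/23 + 6*1 = 1/23 + 6 = 139/23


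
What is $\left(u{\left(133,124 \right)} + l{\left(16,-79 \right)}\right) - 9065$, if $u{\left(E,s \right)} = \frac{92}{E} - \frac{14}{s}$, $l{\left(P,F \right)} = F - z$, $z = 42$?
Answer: $- \frac{75742983}{8246} \approx -9185.4$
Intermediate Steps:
$l{\left(P,F \right)} = -42 + F$ ($l{\left(P,F \right)} = F - 42 = -42 + F$)
$u{\left(E,s \right)} = - \frac{14}{s} + \frac{92}{E}$
$\left(u{\left(133,124 \right)} + l{\left(16,-79 \right)}\right) - 9065 = \left(\left(- \frac{14}{124} + \frac{92}{133}\right) - 121\right) - 9065 = \left(\left(\left(-14\right) \frac{1}{124} + 92 \cdot \frac{1}{133}\right) - 121\right) - 9065 = \left(\left(- \frac{7}{62} + \frac{92}{133}\right) - 121\right) - 9065 = \left(\frac{4773}{8246} - 121\right) - 9065 = - \frac{992993}{8246} - 9065 = - \frac{75742983}{8246}$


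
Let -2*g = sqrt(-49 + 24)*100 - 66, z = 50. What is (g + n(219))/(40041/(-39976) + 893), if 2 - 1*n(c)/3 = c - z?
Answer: -18708768/35658527 - 9994000*I/35658527 ≈ -0.52466 - 0.28027*I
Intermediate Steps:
n(c) = 156 - 3*c (n(c) = 6 - 3*(c - 1*50) = 6 - 3*(c - 50) = 6 - 3*(-50 + c) = 6 + (150 - 3*c) = 156 - 3*c)
g = 33 - 250*I (g = -(sqrt(-49 + 24)*100 - 66)/2 = -(sqrt(-25)*100 - 66)/2 = -((5*I)*100 - 66)/2 = -(500*I - 66)/2 = -(-66 + 500*I)/2 = 33 - 250*I ≈ 33.0 - 250.0*I)
(g + n(219))/(40041/(-39976) + 893) = ((33 - 250*I) + (156 - 3*219))/(40041/(-39976) + 893) = ((33 - 250*I) + (156 - 657))/(40041*(-1/39976) + 893) = ((33 - 250*I) - 501)/(-40041/39976 + 893) = (-468 - 250*I)/(35658527/39976) = (-468 - 250*I)*(39976/35658527) = -18708768/35658527 - 9994000*I/35658527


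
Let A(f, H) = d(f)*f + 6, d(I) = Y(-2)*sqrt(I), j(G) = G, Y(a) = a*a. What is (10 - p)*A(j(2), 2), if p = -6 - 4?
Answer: 120 + 160*sqrt(2) ≈ 346.27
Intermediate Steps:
p = -10
Y(a) = a**2
d(I) = 4*sqrt(I) (d(I) = (-2)**2*sqrt(I) = 4*sqrt(I))
A(f, H) = 6 + 4*f**(3/2) (A(f, H) = (4*sqrt(f))*f + 6 = 4*f**(3/2) + 6 = 6 + 4*f**(3/2))
(10 - p)*A(j(2), 2) = (10 - 1*(-10))*(6 + 4*2**(3/2)) = (10 + 10)*(6 + 4*(2*sqrt(2))) = 20*(6 + 8*sqrt(2)) = 120 + 160*sqrt(2)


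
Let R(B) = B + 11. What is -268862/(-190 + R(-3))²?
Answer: -134431/16562 ≈ -8.1168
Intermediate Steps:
R(B) = 11 + B
-268862/(-190 + R(-3))² = -268862/(-190 + (11 - 3))² = -268862/(-190 + 8)² = -268862/((-182)²) = -268862/33124 = -268862*1/33124 = -134431/16562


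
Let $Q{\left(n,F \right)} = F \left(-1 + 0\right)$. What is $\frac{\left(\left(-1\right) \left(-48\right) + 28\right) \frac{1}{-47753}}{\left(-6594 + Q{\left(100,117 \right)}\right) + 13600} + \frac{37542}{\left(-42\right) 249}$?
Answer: $- \frac{24799614839}{6908378757} \approx -3.5898$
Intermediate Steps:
$Q{\left(n,F \right)} = - F$ ($Q{\left(n,F \right)} = F \left(-1\right) = - F$)
$\frac{\left(\left(-1\right) \left(-48\right) + 28\right) \frac{1}{-47753}}{\left(-6594 + Q{\left(100,117 \right)}\right) + 13600} + \frac{37542}{\left(-42\right) 249} = \frac{\left(\left(-1\right) \left(-48\right) + 28\right) \frac{1}{-47753}}{\left(-6594 - 117\right) + 13600} + \frac{37542}{\left(-42\right) 249} = \frac{\left(48 + 28\right) \left(- \frac{1}{47753}\right)}{\left(-6594 - 117\right) + 13600} + \frac{37542}{-10458} = \frac{76 \left(- \frac{1}{47753}\right)}{-6711 + 13600} + 37542 \left(- \frac{1}{10458}\right) = - \frac{76}{47753 \cdot 6889} - \frac{6257}{1743} = \left(- \frac{76}{47753}\right) \frac{1}{6889} - \frac{6257}{1743} = - \frac{76}{328970417} - \frac{6257}{1743} = - \frac{24799614839}{6908378757}$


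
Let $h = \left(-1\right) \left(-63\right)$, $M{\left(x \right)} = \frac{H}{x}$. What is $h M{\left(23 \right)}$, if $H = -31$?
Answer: $- \frac{1953}{23} \approx -84.913$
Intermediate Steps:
$M{\left(x \right)} = - \frac{31}{x}$
$h = 63$
$h M{\left(23 \right)} = 63 \left(- \frac{31}{23}\right) = - \frac{1953}{23}$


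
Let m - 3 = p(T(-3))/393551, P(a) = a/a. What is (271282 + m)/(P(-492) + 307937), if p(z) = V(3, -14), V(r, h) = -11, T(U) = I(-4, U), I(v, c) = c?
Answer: 17794080504/20198217973 ≈ 0.88097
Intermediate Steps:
T(U) = U
p(z) = -11
P(a) = 1
m = 1180642/393551 (m = 3 - 11/393551 = 1180642/393551 ≈ 3.0000)
(271282 + m)/(P(-492) + 307937) = (271282 + 1180642/393551)/(1 + 307937) = (106764483024/393551)/307938 = (106764483024/393551)*(1/307938) = 17794080504/20198217973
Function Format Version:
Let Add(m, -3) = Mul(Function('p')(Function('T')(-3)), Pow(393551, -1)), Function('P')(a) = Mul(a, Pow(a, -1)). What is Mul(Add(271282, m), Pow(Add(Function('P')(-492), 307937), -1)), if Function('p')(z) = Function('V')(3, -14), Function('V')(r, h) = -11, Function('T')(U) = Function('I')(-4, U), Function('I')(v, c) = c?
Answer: Rational(17794080504, 20198217973) ≈ 0.88097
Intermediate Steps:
Function('T')(U) = U
Function('p')(z) = -11
Function('P')(a) = 1
m = Rational(1180642, 393551) (m = Add(3, Mul(-11, Pow(393551, -1))) = Add(3, Mul(-11, Rational(1, 393551))) = Add(3, Rational(-11, 393551)) = Rational(1180642, 393551) ≈ 3.0000)
Mul(Add(271282, m), Pow(Add(Function('P')(-492), 307937), -1)) = Mul(Add(271282, Rational(1180642, 393551)), Pow(Add(1, 307937), -1)) = Mul(Rational(106764483024, 393551), Pow(307938, -1)) = Mul(Rational(106764483024, 393551), Rational(1, 307938)) = Rational(17794080504, 20198217973)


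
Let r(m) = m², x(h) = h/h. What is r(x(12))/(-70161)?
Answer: -1/70161 ≈ -1.4253e-5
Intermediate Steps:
x(h) = 1
r(x(12))/(-70161) = 1²/(-70161) = 1*(-1/70161) = -1/70161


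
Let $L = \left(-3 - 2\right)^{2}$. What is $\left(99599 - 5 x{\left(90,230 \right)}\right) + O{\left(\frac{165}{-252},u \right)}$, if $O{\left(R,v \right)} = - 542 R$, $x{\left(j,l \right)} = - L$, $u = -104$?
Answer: $\frac{4203313}{42} \approx 1.0008 \cdot 10^{5}$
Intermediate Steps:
$L = 25$ ($L = \left(-5\right)^{2} = 25$)
$x{\left(j,l \right)} = -25$ ($x{\left(j,l \right)} = \left(-1\right) 25 = -25$)
$\left(99599 - 5 x{\left(90,230 \right)}\right) + O{\left(\frac{165}{-252},u \right)} = \left(99599 - -125\right) - 542 \frac{165}{-252} = \left(99599 + 125\right) - 542 \cdot 165 \left(- \frac{1}{252}\right) = 99724 - - \frac{14905}{42} = 99724 + \frac{14905}{42} = \frac{4203313}{42}$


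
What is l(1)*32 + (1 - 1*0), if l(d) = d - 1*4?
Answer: -95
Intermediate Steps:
l(d) = -4 + d (l(d) = d - 4 = -4 + d)
l(1)*32 + (1 - 1*0) = (-4 + 1)*32 + (1 - 1*0) = -3*32 + (1 + 0) = -96 + 1 = -95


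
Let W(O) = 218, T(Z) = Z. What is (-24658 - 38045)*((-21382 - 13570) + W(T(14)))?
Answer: 2177926002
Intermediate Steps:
(-24658 - 38045)*((-21382 - 13570) + W(T(14))) = (-24658 - 38045)*((-21382 - 13570) + 218) = -62703*(-34952 + 218) = -62703*(-34734) = 2177926002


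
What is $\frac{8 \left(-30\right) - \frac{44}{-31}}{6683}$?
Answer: $- \frac{7396}{207173} \approx -0.0357$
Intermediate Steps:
$\frac{8 \left(-30\right) - \frac{44}{-31}}{6683} = \left(-240 - - \frac{44}{31}\right) \frac{1}{6683} = \left(-240 + \frac{44}{31}\right) \frac{1}{6683} = \left(- \frac{7396}{31}\right) \frac{1}{6683} = - \frac{7396}{207173}$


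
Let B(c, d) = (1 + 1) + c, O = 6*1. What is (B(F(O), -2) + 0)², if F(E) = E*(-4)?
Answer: 484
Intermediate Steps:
O = 6
F(E) = -4*E
B(c, d) = 2 + c
(B(F(O), -2) + 0)² = ((2 - 4*6) + 0)² = ((2 - 24) + 0)² = (-22 + 0)² = (-22)² = 484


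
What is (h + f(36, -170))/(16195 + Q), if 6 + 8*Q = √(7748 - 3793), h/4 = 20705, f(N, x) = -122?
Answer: 28570284512/5594744987 - 220528*√3955/5594744987 ≈ 5.1041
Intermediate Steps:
h = 82820 (h = 4*20705 = 82820)
Q = -¾ + √3955/8 (Q = -¾ + √(7748 - 3793)/8 = -¾ + √3955/8 ≈ 7.1111)
(h + f(36, -170))/(16195 + Q) = (82820 - 122)/(16195 + (-¾ + √3955/8)) = 82698/(64777/4 + √3955/8)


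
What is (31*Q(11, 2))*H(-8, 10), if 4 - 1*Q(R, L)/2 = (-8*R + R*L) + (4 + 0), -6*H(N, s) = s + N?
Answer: -1364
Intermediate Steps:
H(N, s) = -N/6 - s/6 (H(N, s) = -(s + N)/6 = -(N + s)/6 = -N/6 - s/6)
Q(R, L) = 16*R - 2*L*R (Q(R, L) = 8 - 2*((-8*R + R*L) + (4 + 0)) = 8 - 2*((-8*R + L*R) + 4) = 8 - 2*(4 - 8*R + L*R) = 8 + (-8 + 16*R - 2*L*R) = 16*R - 2*L*R)
(31*Q(11, 2))*H(-8, 10) = (31*(2*11*(8 - 1*2)))*(-1/6*(-8) - 1/6*10) = (31*(2*11*(8 - 2)))*(4/3 - 5/3) = (31*(2*11*6))*(-1/3) = (31*132)*(-1/3) = 4092*(-1/3) = -1364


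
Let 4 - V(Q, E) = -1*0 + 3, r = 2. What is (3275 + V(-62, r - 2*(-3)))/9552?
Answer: 273/796 ≈ 0.34296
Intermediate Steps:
V(Q, E) = 1 (V(Q, E) = 4 - (-1*0 + 3) = 4 - (0 + 3) = 4 - 1*3 = 4 - 3 = 1)
(3275 + V(-62, r - 2*(-3)))/9552 = (3275 + 1)/9552 = 3276*(1/9552) = 273/796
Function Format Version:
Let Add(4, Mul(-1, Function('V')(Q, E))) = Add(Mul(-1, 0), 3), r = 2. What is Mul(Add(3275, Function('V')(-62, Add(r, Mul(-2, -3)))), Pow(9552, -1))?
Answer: Rational(273, 796) ≈ 0.34296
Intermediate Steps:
Function('V')(Q, E) = 1 (Function('V')(Q, E) = Add(4, Mul(-1, Add(Mul(-1, 0), 3))) = Add(4, Mul(-1, Add(0, 3))) = Add(4, Mul(-1, 3)) = Add(4, -3) = 1)
Mul(Add(3275, Function('V')(-62, Add(r, Mul(-2, -3)))), Pow(9552, -1)) = Mul(Add(3275, 1), Pow(9552, -1)) = Mul(3276, Rational(1, 9552)) = Rational(273, 796)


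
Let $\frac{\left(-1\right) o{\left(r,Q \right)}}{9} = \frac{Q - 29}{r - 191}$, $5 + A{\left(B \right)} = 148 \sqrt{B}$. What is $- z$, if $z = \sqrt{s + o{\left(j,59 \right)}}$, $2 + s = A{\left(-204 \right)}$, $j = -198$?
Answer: $- \frac{\sqrt{-954217 + 44791016 i \sqrt{51}}}{389} \approx -32.462 - 32.559 i$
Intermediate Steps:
$A{\left(B \right)} = -5 + 148 \sqrt{B}$
$o{\left(r,Q \right)} = - \frac{9 \left(-29 + Q\right)}{-191 + r}$ ($o{\left(r,Q \right)} = - 9 \frac{Q - 29}{r - 191} = - 9 \frac{-29 + Q}{-191 + r} = - \frac{9 \left(-29 + Q\right)}{-191 + r}$)
$s = -7 + 296 i \sqrt{51}$ ($s = -2 - \left(5 - 148 \sqrt{-204}\right) = -2 - \left(5 - 148 \cdot 2 i \sqrt{51}\right) = -2 - \left(5 - 296 i \sqrt{51}\right) = -7 + 296 i \sqrt{51} \approx -7.0 + 2113.9 i$)
$z = \sqrt{- \frac{2453}{389} + 296 i \sqrt{51}}$ ($z = \sqrt{\left(-7 + 296 i \sqrt{51}\right) + \frac{9 \left(29 - 59\right)}{-191 - 198}} = \sqrt{\left(-7 + 296 i \sqrt{51}\right) + \frac{9 \left(29 - 59\right)}{-389}} = \sqrt{\left(-7 + 296 i \sqrt{51}\right) + 9 \left(- \frac{1}{389}\right) \left(-30\right)} = \sqrt{\left(-7 + 296 i \sqrt{51}\right) + \frac{270}{389}} = \sqrt{- \frac{2453}{389} + 296 i \sqrt{51}} \approx 32.462 + 32.559 i$)
$- z = - \frac{\sqrt{-954217 + 44791016 i \sqrt{51}}}{389}$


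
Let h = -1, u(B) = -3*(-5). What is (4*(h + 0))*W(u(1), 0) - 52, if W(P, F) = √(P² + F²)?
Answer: -112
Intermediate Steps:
u(B) = 15
W(P, F) = √(F² + P²)
(4*(h + 0))*W(u(1), 0) - 52 = (4*(-1 + 0))*√(0² + 15²) - 52 = (4*(-1))*√(0 + 225) - 52 = -4*√225 - 52 = -4*15 - 52 = -60 - 52 = -112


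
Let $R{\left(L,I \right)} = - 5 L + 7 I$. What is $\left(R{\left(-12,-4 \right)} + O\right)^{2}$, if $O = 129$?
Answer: $25921$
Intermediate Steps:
$\left(R{\left(-12,-4 \right)} + O\right)^{2} = \left(\left(\left(-5\right) \left(-12\right) + 7 \left(-4\right)\right) + 129\right)^{2} = \left(\left(60 - 28\right) + 129\right)^{2} = \left(32 + 129\right)^{2} = 161^{2} = 25921$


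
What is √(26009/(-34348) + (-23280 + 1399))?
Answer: I*√6715861399/554 ≈ 147.92*I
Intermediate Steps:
√(26009/(-34348) + (-23280 + 1399)) = √(26009*(-1/34348) - 21881) = √(-839/1108 - 21881) = √(-24244987/1108) = I*√6715861399/554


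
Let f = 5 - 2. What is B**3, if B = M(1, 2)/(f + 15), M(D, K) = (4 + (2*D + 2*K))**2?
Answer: 125000/729 ≈ 171.47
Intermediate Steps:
f = 3
M(D, K) = (4 + 2*D + 2*K)**2
B = 50/9 (B = (4*(2 + 1 + 2)**2)/(3 + 15) = (4*5**2)/18 = (4*25)*(1/18) = 100*(1/18) = 50/9 ≈ 5.5556)
B**3 = (50/9)**3 = 125000/729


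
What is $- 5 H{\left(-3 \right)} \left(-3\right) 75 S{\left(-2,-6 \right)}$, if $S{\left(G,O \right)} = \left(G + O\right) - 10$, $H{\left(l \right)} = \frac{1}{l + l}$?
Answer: $3375$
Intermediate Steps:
$H{\left(l \right)} = \frac{1}{2 l}$
$S{\left(G,O \right)} = -10 + G + O$
$- 5 H{\left(-3 \right)} \left(-3\right) 75 S{\left(-2,-6 \right)} = - 5 \frac{1}{2 \left(-3\right)} \left(-3\right) 75 \left(-10 - 2 - 6\right) = - 5 \cdot \frac{1}{2} \left(- \frac{1}{3}\right) \left(-3\right) 75 \left(-18\right) = \left(-5\right) \left(- \frac{1}{6}\right) \left(-3\right) 75 \left(-18\right) = \frac{5}{6} \left(-3\right) 75 \left(-18\right) = \left(- \frac{5}{2}\right) 75 \left(-18\right) = \left(- \frac{375}{2}\right) \left(-18\right) = 3375$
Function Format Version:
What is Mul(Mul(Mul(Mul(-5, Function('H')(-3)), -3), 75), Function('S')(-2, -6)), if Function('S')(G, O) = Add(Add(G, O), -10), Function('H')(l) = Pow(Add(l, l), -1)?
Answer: 3375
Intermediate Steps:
Function('H')(l) = Mul(Rational(1, 2), Pow(l, -1)) (Function('H')(l) = Pow(Mul(2, l), -1) = Mul(Rational(1, 2), Pow(l, -1)))
Function('S')(G, O) = Add(-10, G, O)
Mul(Mul(Mul(Mul(-5, Function('H')(-3)), -3), 75), Function('S')(-2, -6)) = Mul(Mul(Mul(Mul(-5, Mul(Rational(1, 2), Pow(-3, -1))), -3), 75), Add(-10, -2, -6)) = Mul(Mul(Mul(Mul(-5, Mul(Rational(1, 2), Rational(-1, 3))), -3), 75), -18) = Mul(Mul(Mul(Mul(-5, Rational(-1, 6)), -3), 75), -18) = Mul(Mul(Mul(Rational(5, 6), -3), 75), -18) = Mul(Mul(Rational(-5, 2), 75), -18) = Mul(Rational(-375, 2), -18) = 3375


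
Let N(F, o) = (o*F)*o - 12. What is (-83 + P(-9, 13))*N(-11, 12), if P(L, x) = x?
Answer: 111720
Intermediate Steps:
N(F, o) = -12 + F*o² (N(F, o) = (F*o)*o - 12 = F*o² - 12 = -12 + F*o²)
(-83 + P(-9, 13))*N(-11, 12) = (-83 + 13)*(-12 - 11*12²) = -70*(-12 - 11*144) = -70*(-12 - 1584) = -70*(-1596) = 111720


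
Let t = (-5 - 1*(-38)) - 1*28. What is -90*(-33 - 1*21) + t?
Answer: 4865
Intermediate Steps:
t = 5 (t = (-5 + 38) - 28 = 33 - 28 = 5)
-90*(-33 - 1*21) + t = -90*(-33 - 1*21) + 5 = -90*(-33 - 21) + 5 = -90*(-54) + 5 = 4860 + 5 = 4865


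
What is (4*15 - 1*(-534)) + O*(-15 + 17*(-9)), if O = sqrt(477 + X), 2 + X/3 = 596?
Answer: 594 - 504*sqrt(251) ≈ -7390.9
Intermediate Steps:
X = 1782 (X = -6 + 3*596 = -6 + 1788 = 1782)
O = 3*sqrt(251) (O = sqrt(477 + 1782) = sqrt(2259) = 3*sqrt(251) ≈ 47.529)
(4*15 - 1*(-534)) + O*(-15 + 17*(-9)) = (4*15 - 1*(-534)) + (3*sqrt(251))*(-15 + 17*(-9)) = (60 + 534) + (3*sqrt(251))*(-15 - 153) = 594 + (3*sqrt(251))*(-168) = 594 - 504*sqrt(251)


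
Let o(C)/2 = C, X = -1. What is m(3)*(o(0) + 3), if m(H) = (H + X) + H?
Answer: 15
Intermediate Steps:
o(C) = 2*C
m(H) = -1 + 2*H (m(H) = (H - 1) + H = (-1 + H) + H = -1 + 2*H)
m(3)*(o(0) + 3) = (-1 + 2*3)*(2*0 + 3) = (-1 + 6)*(0 + 3) = 5*3 = 15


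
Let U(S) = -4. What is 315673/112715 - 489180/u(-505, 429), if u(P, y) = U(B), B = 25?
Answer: 13784796598/112715 ≈ 1.2230e+5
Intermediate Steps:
u(P, y) = -4
315673/112715 - 489180/u(-505, 429) = 315673/112715 - 489180/(-4) = 315673*(1/112715) - 489180*(-1/4) = 315673/112715 + 122295 = 13784796598/112715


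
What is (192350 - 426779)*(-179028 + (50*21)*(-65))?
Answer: 57969134262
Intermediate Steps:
(192350 - 426779)*(-179028 + (50*21)*(-65)) = -234429*(-179028 + 1050*(-65)) = -234429*(-179028 - 68250) = -234429*(-247278) = 57969134262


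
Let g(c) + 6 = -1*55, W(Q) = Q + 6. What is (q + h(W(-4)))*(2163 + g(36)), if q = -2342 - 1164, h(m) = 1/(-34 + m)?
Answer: -117914843/16 ≈ -7.3697e+6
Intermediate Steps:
W(Q) = 6 + Q
g(c) = -61 (g(c) = -6 - 1*55 = -6 - 55 = -61)
q = -3506
(q + h(W(-4)))*(2163 + g(36)) = (-3506 + 1/(-34 + (6 - 4)))*(2163 - 61) = (-3506 + 1/(-34 + 2))*2102 = (-3506 + 1/(-32))*2102 = (-3506 - 1/32)*2102 = -112193/32*2102 = -117914843/16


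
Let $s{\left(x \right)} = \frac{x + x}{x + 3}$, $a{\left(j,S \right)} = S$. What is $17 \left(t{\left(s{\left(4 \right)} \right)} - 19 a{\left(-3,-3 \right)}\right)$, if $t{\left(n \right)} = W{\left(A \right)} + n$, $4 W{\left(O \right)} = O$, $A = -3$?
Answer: $\frac{27319}{28} \approx 975.68$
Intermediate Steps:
$W{\left(O \right)} = \frac{O}{4}$
$s{\left(x \right)} = \frac{2 x}{3 + x}$
$t{\left(n \right)} = - \frac{3}{4} + n$ ($t{\left(n \right)} = \frac{1}{4} \left(-3\right) + n = - \frac{3}{4} + n$)
$17 \left(t{\left(s{\left(4 \right)} \right)} - 19 a{\left(-3,-3 \right)}\right) = 17 \left(\left(- \frac{3}{4} + 2 \cdot 4 \frac{1}{3 + 4}\right) - -57\right) = 17 \left(\left(- \frac{3}{4} + 2 \cdot 4 \cdot \frac{1}{7}\right) + 57\right) = 17 \left(\left(- \frac{3}{4} + \frac{8}{7}\right) + 57\right) = 17 \left(\frac{11}{28} + 57\right) = 17 \cdot \frac{1607}{28} = \frac{27319}{28}$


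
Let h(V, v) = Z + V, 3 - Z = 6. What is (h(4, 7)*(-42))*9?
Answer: -378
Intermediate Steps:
Z = -3 (Z = 3 - 1*6 = 3 - 6 = -3)
h(V, v) = -3 + V
(h(4, 7)*(-42))*9 = ((-3 + 4)*(-42))*9 = (1*(-42))*9 = -42*9 = -378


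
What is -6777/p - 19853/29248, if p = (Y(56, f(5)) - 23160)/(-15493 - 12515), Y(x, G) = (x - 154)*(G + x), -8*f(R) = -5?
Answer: -7402852216411/1119584192 ≈ -6612.1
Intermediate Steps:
f(R) = 5/8 (f(R) = -1/8*(-5) = 5/8)
Y(x, G) = (-154 + x)*(G + x)
p = 38279/37344 (p = ((56**2 - 154*5/8 - 154*56 + (5/8)*56) - 23160)/(-15493 - 12515) = ((3136 - 385/4 - 8624 + 35) - 23160)/(-28008) = (-22197/4 - 23160)*(-1/28008) = -114837/4*(-1/28008) = 38279/37344 ≈ 1.0250)
-6777/p - 19853/29248 = -6777/38279/37344 - 19853/29248 = -6777*37344/38279 - 19853*1/29248 = -253080288/38279 - 19853/29248 = -7402852216411/1119584192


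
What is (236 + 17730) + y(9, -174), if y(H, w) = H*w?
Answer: 16400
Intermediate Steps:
(236 + 17730) + y(9, -174) = (236 + 17730) + 9*(-174) = 17966 - 1566 = 16400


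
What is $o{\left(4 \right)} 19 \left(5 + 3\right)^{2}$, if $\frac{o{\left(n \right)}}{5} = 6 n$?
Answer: $145920$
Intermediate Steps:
$o{\left(n \right)} = 30 n$ ($o{\left(n \right)} = 5 \cdot 6 n = 30 n$)
$o{\left(4 \right)} 19 \left(5 + 3\right)^{2} = 30 \cdot 4 \cdot 19 \left(5 + 3\right)^{2} = 120 \cdot 19 \cdot 8^{2} = 2280 \cdot 64 = 145920$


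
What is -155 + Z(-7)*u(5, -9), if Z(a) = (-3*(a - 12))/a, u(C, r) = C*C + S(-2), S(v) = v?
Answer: -2396/7 ≈ -342.29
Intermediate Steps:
u(C, r) = -2 + C² (u(C, r) = C*C - 2 = C² - 2 = -2 + C²)
Z(a) = (36 - 3*a)/a (Z(a) = (-3*(-12 + a))/a = (36 - 3*a)/a)
-155 + Z(-7)*u(5, -9) = -155 + (-3 + 36/(-7))*(-2 + 5²) = -155 + (-3 + 36*(-⅐))*(-2 + 25) = -155 + (-3 - 36/7)*23 = -155 - 57/7*23 = -155 - 1311/7 = -2396/7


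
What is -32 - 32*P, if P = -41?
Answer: 1280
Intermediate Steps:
-32 - 32*P = -32 - 32*(-41) = -32 + 1312 = 1280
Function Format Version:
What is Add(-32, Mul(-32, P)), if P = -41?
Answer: 1280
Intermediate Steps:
Add(-32, Mul(-32, P)) = Add(-32, Mul(-32, -41)) = Add(-32, 1312) = 1280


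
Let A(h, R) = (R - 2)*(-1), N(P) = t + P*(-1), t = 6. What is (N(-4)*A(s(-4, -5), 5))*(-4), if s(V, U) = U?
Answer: 120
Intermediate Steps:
N(P) = 6 - P (N(P) = 6 + P*(-1) = 6 - P)
A(h, R) = 2 - R (A(h, R) = (-2 + R)*(-1) = 2 - R)
(N(-4)*A(s(-4, -5), 5))*(-4) = ((6 - 1*(-4))*(2 - 1*5))*(-4) = ((6 + 4)*(2 - 5))*(-4) = (10*(-3))*(-4) = -30*(-4) = 120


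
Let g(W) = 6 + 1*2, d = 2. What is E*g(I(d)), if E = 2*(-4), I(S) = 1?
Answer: -64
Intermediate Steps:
g(W) = 8 (g(W) = 6 + 2 = 8)
E = -8
E*g(I(d)) = -8*8 = -64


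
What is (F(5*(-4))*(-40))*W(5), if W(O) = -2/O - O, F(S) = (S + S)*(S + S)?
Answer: 345600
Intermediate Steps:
F(S) = 4*S² (F(S) = (2*S)*(2*S) = 4*S²)
W(O) = -O - 2/O
(F(5*(-4))*(-40))*W(5) = ((4*(5*(-4))²)*(-40))*(-1*5 - 2/5) = ((4*(-20)²)*(-40))*(-5 - 2*⅕) = ((4*400)*(-40))*(-5 - ⅖) = (1600*(-40))*(-27/5) = -64000*(-27/5) = 345600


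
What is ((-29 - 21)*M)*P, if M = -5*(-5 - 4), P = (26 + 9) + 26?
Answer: -137250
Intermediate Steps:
P = 61 (P = 35 + 26 = 61)
M = 45 (M = -5*(-9) = 45)
((-29 - 21)*M)*P = ((-29 - 21)*45)*61 = -50*45*61 = -2250*61 = -137250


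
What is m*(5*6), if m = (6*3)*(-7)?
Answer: -3780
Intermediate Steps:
m = -126 (m = 18*(-7) = -126)
m*(5*6) = -630*6 = -126*30 = -3780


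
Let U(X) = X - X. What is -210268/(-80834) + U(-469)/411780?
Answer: 105134/40417 ≈ 2.6012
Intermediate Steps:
U(X) = 0
-210268/(-80834) + U(-469)/411780 = -210268/(-80834) + 0/411780 = -210268*(-1/80834) + 0*(1/411780) = 105134/40417 + 0 = 105134/40417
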